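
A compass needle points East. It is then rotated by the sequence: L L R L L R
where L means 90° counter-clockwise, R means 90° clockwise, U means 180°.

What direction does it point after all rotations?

Answer: Final heading: West

Derivation:
Start: East
  L (left (90° counter-clockwise)) -> North
  L (left (90° counter-clockwise)) -> West
  R (right (90° clockwise)) -> North
  L (left (90° counter-clockwise)) -> West
  L (left (90° counter-clockwise)) -> South
  R (right (90° clockwise)) -> West
Final: West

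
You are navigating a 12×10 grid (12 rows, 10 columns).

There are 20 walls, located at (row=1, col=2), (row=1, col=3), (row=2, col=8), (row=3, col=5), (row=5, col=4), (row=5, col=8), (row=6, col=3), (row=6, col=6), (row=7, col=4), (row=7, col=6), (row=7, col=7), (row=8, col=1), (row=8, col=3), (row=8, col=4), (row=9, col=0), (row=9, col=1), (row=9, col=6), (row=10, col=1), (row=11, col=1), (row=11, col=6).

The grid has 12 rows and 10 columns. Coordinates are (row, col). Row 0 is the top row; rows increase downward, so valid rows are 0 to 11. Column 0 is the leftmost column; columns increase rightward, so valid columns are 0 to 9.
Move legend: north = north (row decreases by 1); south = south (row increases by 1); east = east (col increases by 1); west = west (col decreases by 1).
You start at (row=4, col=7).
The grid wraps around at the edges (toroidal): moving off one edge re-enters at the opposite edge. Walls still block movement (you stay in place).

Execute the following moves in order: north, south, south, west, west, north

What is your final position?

Answer: Final position: (row=4, col=5)

Derivation:
Start: (row=4, col=7)
  north (north): (row=4, col=7) -> (row=3, col=7)
  south (south): (row=3, col=7) -> (row=4, col=7)
  south (south): (row=4, col=7) -> (row=5, col=7)
  west (west): (row=5, col=7) -> (row=5, col=6)
  west (west): (row=5, col=6) -> (row=5, col=5)
  north (north): (row=5, col=5) -> (row=4, col=5)
Final: (row=4, col=5)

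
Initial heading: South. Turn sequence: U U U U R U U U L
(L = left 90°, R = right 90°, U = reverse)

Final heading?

Start: South
  U (U-turn (180°)) -> North
  U (U-turn (180°)) -> South
  U (U-turn (180°)) -> North
  U (U-turn (180°)) -> South
  R (right (90° clockwise)) -> West
  U (U-turn (180°)) -> East
  U (U-turn (180°)) -> West
  U (U-turn (180°)) -> East
  L (left (90° counter-clockwise)) -> North
Final: North

Answer: Final heading: North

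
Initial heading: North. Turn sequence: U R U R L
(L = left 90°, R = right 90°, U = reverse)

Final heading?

Start: North
  U (U-turn (180°)) -> South
  R (right (90° clockwise)) -> West
  U (U-turn (180°)) -> East
  R (right (90° clockwise)) -> South
  L (left (90° counter-clockwise)) -> East
Final: East

Answer: Final heading: East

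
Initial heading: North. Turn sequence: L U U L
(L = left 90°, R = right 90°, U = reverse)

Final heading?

Start: North
  L (left (90° counter-clockwise)) -> West
  U (U-turn (180°)) -> East
  U (U-turn (180°)) -> West
  L (left (90° counter-clockwise)) -> South
Final: South

Answer: Final heading: South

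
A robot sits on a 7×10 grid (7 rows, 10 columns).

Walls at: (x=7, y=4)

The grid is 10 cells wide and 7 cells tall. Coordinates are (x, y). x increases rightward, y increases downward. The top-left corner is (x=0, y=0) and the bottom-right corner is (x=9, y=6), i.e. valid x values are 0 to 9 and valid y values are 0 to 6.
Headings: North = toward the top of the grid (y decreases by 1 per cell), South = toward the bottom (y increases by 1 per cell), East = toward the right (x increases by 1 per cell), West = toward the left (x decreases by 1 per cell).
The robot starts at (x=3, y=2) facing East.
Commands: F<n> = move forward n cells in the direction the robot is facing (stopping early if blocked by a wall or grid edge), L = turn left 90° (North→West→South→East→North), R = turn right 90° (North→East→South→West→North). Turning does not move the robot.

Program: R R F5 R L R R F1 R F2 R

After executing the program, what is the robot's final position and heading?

Start: (x=3, y=2), facing East
  R: turn right, now facing South
  R: turn right, now facing West
  F5: move forward 3/5 (blocked), now at (x=0, y=2)
  R: turn right, now facing North
  L: turn left, now facing West
  R: turn right, now facing North
  R: turn right, now facing East
  F1: move forward 1, now at (x=1, y=2)
  R: turn right, now facing South
  F2: move forward 2, now at (x=1, y=4)
  R: turn right, now facing West
Final: (x=1, y=4), facing West

Answer: Final position: (x=1, y=4), facing West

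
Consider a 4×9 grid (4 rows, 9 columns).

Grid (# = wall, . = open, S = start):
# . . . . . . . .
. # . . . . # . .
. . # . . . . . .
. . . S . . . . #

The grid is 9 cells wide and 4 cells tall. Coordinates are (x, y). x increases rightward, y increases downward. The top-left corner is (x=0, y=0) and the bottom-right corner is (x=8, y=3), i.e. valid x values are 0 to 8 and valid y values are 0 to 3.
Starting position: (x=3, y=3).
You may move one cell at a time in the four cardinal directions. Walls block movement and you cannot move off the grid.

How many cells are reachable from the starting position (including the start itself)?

Answer: Reachable cells: 31

Derivation:
BFS flood-fill from (x=3, y=3):
  Distance 0: (x=3, y=3)
  Distance 1: (x=3, y=2), (x=2, y=3), (x=4, y=3)
  Distance 2: (x=3, y=1), (x=4, y=2), (x=1, y=3), (x=5, y=3)
  Distance 3: (x=3, y=0), (x=2, y=1), (x=4, y=1), (x=1, y=2), (x=5, y=2), (x=0, y=3), (x=6, y=3)
  Distance 4: (x=2, y=0), (x=4, y=0), (x=5, y=1), (x=0, y=2), (x=6, y=2), (x=7, y=3)
  Distance 5: (x=1, y=0), (x=5, y=0), (x=0, y=1), (x=7, y=2)
  Distance 6: (x=6, y=0), (x=7, y=1), (x=8, y=2)
  Distance 7: (x=7, y=0), (x=8, y=1)
  Distance 8: (x=8, y=0)
Total reachable: 31 (grid has 31 open cells total)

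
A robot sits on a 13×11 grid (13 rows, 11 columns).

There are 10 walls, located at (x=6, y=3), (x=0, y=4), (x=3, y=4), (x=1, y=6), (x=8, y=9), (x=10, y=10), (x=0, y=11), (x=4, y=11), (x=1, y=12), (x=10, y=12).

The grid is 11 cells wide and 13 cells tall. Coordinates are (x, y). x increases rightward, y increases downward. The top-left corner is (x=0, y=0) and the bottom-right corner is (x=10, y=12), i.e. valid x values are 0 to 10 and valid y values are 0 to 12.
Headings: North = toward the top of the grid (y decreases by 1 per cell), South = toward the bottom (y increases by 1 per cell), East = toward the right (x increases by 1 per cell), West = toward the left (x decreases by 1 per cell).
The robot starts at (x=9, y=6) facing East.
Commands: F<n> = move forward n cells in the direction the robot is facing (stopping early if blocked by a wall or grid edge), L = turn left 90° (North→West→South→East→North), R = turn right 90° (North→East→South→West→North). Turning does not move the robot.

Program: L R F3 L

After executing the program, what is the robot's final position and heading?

Answer: Final position: (x=10, y=6), facing North

Derivation:
Start: (x=9, y=6), facing East
  L: turn left, now facing North
  R: turn right, now facing East
  F3: move forward 1/3 (blocked), now at (x=10, y=6)
  L: turn left, now facing North
Final: (x=10, y=6), facing North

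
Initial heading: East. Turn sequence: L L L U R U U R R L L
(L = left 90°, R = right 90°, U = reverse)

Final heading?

Start: East
  L (left (90° counter-clockwise)) -> North
  L (left (90° counter-clockwise)) -> West
  L (left (90° counter-clockwise)) -> South
  U (U-turn (180°)) -> North
  R (right (90° clockwise)) -> East
  U (U-turn (180°)) -> West
  U (U-turn (180°)) -> East
  R (right (90° clockwise)) -> South
  R (right (90° clockwise)) -> West
  L (left (90° counter-clockwise)) -> South
  L (left (90° counter-clockwise)) -> East
Final: East

Answer: Final heading: East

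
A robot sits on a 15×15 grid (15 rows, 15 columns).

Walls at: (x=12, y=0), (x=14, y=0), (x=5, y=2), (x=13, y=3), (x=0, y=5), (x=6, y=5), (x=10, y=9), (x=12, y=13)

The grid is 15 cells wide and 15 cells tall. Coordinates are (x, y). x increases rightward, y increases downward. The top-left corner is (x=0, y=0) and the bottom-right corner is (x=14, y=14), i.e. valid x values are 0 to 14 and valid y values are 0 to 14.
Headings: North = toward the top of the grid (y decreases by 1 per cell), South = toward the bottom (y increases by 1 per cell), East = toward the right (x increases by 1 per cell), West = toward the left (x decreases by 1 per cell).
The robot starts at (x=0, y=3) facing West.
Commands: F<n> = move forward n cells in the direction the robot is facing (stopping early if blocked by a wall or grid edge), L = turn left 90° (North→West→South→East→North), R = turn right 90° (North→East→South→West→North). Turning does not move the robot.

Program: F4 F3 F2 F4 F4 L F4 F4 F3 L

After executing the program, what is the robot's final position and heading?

Answer: Final position: (x=0, y=4), facing East

Derivation:
Start: (x=0, y=3), facing West
  F4: move forward 0/4 (blocked), now at (x=0, y=3)
  F3: move forward 0/3 (blocked), now at (x=0, y=3)
  F2: move forward 0/2 (blocked), now at (x=0, y=3)
  F4: move forward 0/4 (blocked), now at (x=0, y=3)
  F4: move forward 0/4 (blocked), now at (x=0, y=3)
  L: turn left, now facing South
  F4: move forward 1/4 (blocked), now at (x=0, y=4)
  F4: move forward 0/4 (blocked), now at (x=0, y=4)
  F3: move forward 0/3 (blocked), now at (x=0, y=4)
  L: turn left, now facing East
Final: (x=0, y=4), facing East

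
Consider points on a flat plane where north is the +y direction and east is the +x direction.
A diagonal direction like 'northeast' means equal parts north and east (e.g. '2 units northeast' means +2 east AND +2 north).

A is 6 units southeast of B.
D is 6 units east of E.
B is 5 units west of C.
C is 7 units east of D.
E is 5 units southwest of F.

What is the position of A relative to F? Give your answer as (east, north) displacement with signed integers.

Answer: A is at (east=9, north=-11) relative to F.

Derivation:
Place F at the origin (east=0, north=0).
  E is 5 units southwest of F: delta (east=-5, north=-5); E at (east=-5, north=-5).
  D is 6 units east of E: delta (east=+6, north=+0); D at (east=1, north=-5).
  C is 7 units east of D: delta (east=+7, north=+0); C at (east=8, north=-5).
  B is 5 units west of C: delta (east=-5, north=+0); B at (east=3, north=-5).
  A is 6 units southeast of B: delta (east=+6, north=-6); A at (east=9, north=-11).
Therefore A relative to F: (east=9, north=-11).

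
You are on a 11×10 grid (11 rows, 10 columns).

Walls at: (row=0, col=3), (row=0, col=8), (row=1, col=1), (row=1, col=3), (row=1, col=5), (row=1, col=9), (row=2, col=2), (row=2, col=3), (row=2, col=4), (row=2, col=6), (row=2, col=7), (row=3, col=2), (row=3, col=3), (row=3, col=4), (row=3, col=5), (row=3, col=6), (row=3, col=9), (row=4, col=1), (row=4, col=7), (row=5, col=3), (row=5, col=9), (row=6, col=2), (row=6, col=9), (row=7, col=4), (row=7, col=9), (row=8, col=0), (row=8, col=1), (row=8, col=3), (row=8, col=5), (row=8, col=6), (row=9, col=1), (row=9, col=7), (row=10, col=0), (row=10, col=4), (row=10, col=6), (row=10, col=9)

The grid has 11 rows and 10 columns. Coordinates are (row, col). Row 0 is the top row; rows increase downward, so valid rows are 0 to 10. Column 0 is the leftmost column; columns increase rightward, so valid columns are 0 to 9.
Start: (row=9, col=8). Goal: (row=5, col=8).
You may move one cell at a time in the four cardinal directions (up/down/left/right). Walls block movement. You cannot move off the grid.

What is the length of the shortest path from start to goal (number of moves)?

BFS from (row=9, col=8) until reaching (row=5, col=8):
  Distance 0: (row=9, col=8)
  Distance 1: (row=8, col=8), (row=9, col=9), (row=10, col=8)
  Distance 2: (row=7, col=8), (row=8, col=7), (row=8, col=9), (row=10, col=7)
  Distance 3: (row=6, col=8), (row=7, col=7)
  Distance 4: (row=5, col=8), (row=6, col=7), (row=7, col=6)  <- goal reached here
One shortest path (4 moves): (row=9, col=8) -> (row=8, col=8) -> (row=7, col=8) -> (row=6, col=8) -> (row=5, col=8)

Answer: Shortest path length: 4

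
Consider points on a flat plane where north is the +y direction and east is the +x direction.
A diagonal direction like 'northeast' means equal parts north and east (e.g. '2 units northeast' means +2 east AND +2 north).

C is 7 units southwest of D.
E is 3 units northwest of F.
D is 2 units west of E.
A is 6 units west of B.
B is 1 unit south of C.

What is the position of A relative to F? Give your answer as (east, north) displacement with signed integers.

Answer: A is at (east=-18, north=-5) relative to F.

Derivation:
Place F at the origin (east=0, north=0).
  E is 3 units northwest of F: delta (east=-3, north=+3); E at (east=-3, north=3).
  D is 2 units west of E: delta (east=-2, north=+0); D at (east=-5, north=3).
  C is 7 units southwest of D: delta (east=-7, north=-7); C at (east=-12, north=-4).
  B is 1 unit south of C: delta (east=+0, north=-1); B at (east=-12, north=-5).
  A is 6 units west of B: delta (east=-6, north=+0); A at (east=-18, north=-5).
Therefore A relative to F: (east=-18, north=-5).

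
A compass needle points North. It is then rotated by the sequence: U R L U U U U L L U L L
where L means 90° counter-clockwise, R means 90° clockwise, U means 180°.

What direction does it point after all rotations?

Start: North
  U (U-turn (180°)) -> South
  R (right (90° clockwise)) -> West
  L (left (90° counter-clockwise)) -> South
  U (U-turn (180°)) -> North
  U (U-turn (180°)) -> South
  U (U-turn (180°)) -> North
  U (U-turn (180°)) -> South
  L (left (90° counter-clockwise)) -> East
  L (left (90° counter-clockwise)) -> North
  U (U-turn (180°)) -> South
  L (left (90° counter-clockwise)) -> East
  L (left (90° counter-clockwise)) -> North
Final: North

Answer: Final heading: North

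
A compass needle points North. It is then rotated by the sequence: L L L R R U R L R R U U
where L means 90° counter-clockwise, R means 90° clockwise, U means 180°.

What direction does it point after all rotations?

Answer: Final heading: West

Derivation:
Start: North
  L (left (90° counter-clockwise)) -> West
  L (left (90° counter-clockwise)) -> South
  L (left (90° counter-clockwise)) -> East
  R (right (90° clockwise)) -> South
  R (right (90° clockwise)) -> West
  U (U-turn (180°)) -> East
  R (right (90° clockwise)) -> South
  L (left (90° counter-clockwise)) -> East
  R (right (90° clockwise)) -> South
  R (right (90° clockwise)) -> West
  U (U-turn (180°)) -> East
  U (U-turn (180°)) -> West
Final: West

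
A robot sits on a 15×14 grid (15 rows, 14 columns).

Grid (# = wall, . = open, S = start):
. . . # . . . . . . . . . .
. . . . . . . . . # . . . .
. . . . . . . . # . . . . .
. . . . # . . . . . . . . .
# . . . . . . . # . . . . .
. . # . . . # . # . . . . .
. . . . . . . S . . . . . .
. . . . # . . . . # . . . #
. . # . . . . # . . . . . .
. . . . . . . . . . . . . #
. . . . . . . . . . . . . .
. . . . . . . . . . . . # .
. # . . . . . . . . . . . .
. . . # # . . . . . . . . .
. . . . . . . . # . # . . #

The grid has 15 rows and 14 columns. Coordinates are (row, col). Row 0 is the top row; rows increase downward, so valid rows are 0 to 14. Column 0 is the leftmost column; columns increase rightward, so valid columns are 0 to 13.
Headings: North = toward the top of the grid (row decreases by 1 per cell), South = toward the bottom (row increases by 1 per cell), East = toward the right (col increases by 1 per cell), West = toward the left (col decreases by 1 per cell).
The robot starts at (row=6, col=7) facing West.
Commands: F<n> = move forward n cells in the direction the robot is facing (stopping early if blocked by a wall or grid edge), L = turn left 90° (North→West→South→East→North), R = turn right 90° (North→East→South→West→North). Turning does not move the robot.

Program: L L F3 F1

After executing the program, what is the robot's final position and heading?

Start: (row=6, col=7), facing West
  L: turn left, now facing South
  L: turn left, now facing East
  F3: move forward 3, now at (row=6, col=10)
  F1: move forward 1, now at (row=6, col=11)
Final: (row=6, col=11), facing East

Answer: Final position: (row=6, col=11), facing East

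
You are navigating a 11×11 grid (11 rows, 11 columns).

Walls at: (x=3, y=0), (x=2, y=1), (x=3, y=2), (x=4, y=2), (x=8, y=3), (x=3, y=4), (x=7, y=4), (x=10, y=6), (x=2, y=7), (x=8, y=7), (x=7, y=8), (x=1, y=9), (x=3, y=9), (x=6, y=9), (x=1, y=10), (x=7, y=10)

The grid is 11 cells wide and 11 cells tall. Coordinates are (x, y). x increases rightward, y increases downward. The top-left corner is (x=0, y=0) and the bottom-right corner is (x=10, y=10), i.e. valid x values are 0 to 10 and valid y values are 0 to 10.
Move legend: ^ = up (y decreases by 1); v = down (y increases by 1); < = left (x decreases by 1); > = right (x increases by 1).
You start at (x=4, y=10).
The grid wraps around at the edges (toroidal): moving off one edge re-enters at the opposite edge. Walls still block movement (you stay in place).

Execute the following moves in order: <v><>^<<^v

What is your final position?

Answer: Final position: (x=4, y=9)

Derivation:
Start: (x=4, y=10)
  < (left): (x=4, y=10) -> (x=3, y=10)
  v (down): blocked, stay at (x=3, y=10)
  > (right): (x=3, y=10) -> (x=4, y=10)
  < (left): (x=4, y=10) -> (x=3, y=10)
  > (right): (x=3, y=10) -> (x=4, y=10)
  ^ (up): (x=4, y=10) -> (x=4, y=9)
  < (left): blocked, stay at (x=4, y=9)
  < (left): blocked, stay at (x=4, y=9)
  ^ (up): (x=4, y=9) -> (x=4, y=8)
  v (down): (x=4, y=8) -> (x=4, y=9)
Final: (x=4, y=9)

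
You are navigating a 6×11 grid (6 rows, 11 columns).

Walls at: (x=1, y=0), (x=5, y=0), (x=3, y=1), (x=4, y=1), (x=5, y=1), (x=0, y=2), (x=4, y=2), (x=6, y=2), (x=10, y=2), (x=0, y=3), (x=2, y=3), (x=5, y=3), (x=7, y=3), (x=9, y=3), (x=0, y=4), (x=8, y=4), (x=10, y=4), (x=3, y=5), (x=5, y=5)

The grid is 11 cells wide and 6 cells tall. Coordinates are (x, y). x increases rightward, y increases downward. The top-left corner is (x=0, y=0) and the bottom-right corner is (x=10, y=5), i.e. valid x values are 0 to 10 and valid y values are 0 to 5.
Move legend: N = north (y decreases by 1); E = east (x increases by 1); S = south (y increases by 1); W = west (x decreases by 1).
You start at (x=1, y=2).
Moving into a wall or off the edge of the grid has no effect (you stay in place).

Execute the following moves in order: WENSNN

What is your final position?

Answer: Final position: (x=2, y=0)

Derivation:
Start: (x=1, y=2)
  W (west): blocked, stay at (x=1, y=2)
  E (east): (x=1, y=2) -> (x=2, y=2)
  N (north): (x=2, y=2) -> (x=2, y=1)
  S (south): (x=2, y=1) -> (x=2, y=2)
  N (north): (x=2, y=2) -> (x=2, y=1)
  N (north): (x=2, y=1) -> (x=2, y=0)
Final: (x=2, y=0)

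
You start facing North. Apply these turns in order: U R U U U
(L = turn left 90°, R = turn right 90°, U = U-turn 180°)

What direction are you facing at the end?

Start: North
  U (U-turn (180°)) -> South
  R (right (90° clockwise)) -> West
  U (U-turn (180°)) -> East
  U (U-turn (180°)) -> West
  U (U-turn (180°)) -> East
Final: East

Answer: Final heading: East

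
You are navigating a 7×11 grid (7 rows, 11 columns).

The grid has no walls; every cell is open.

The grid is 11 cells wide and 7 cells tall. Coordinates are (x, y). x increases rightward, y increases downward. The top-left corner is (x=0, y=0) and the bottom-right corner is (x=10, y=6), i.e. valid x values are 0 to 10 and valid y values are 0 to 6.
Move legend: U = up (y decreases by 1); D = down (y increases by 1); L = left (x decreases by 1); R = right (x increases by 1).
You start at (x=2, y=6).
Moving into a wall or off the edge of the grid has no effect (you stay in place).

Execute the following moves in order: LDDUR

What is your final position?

Answer: Final position: (x=2, y=5)

Derivation:
Start: (x=2, y=6)
  L (left): (x=2, y=6) -> (x=1, y=6)
  D (down): blocked, stay at (x=1, y=6)
  D (down): blocked, stay at (x=1, y=6)
  U (up): (x=1, y=6) -> (x=1, y=5)
  R (right): (x=1, y=5) -> (x=2, y=5)
Final: (x=2, y=5)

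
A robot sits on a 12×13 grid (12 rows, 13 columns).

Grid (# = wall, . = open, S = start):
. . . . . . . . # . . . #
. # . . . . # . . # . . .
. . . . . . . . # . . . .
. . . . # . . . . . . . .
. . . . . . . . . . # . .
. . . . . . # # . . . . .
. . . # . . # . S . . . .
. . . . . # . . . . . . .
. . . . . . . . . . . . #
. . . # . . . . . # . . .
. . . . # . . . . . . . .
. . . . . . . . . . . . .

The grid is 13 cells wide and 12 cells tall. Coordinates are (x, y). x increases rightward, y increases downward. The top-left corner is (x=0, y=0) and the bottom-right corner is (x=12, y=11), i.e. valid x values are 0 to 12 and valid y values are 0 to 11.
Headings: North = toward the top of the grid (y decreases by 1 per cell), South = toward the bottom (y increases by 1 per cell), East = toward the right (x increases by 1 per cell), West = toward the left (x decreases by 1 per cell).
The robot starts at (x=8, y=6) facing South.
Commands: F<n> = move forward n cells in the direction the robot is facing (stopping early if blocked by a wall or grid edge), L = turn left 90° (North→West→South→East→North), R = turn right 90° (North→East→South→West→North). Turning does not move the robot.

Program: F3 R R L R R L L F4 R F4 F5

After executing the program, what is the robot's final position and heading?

Answer: Final position: (x=4, y=4), facing North

Derivation:
Start: (x=8, y=6), facing South
  F3: move forward 3, now at (x=8, y=9)
  R: turn right, now facing West
  R: turn right, now facing North
  L: turn left, now facing West
  R: turn right, now facing North
  R: turn right, now facing East
  L: turn left, now facing North
  L: turn left, now facing West
  F4: move forward 4, now at (x=4, y=9)
  R: turn right, now facing North
  F4: move forward 4, now at (x=4, y=5)
  F5: move forward 1/5 (blocked), now at (x=4, y=4)
Final: (x=4, y=4), facing North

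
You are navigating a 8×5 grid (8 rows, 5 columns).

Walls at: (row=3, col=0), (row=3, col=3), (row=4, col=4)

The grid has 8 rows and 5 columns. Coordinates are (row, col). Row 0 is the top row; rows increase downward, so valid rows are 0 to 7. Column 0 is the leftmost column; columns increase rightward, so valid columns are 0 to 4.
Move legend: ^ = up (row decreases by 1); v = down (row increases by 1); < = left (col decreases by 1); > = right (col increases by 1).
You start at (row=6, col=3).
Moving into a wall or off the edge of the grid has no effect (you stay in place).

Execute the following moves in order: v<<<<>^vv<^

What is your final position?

Answer: Final position: (row=6, col=0)

Derivation:
Start: (row=6, col=3)
  v (down): (row=6, col=3) -> (row=7, col=3)
  < (left): (row=7, col=3) -> (row=7, col=2)
  < (left): (row=7, col=2) -> (row=7, col=1)
  < (left): (row=7, col=1) -> (row=7, col=0)
  < (left): blocked, stay at (row=7, col=0)
  > (right): (row=7, col=0) -> (row=7, col=1)
  ^ (up): (row=7, col=1) -> (row=6, col=1)
  v (down): (row=6, col=1) -> (row=7, col=1)
  v (down): blocked, stay at (row=7, col=1)
  < (left): (row=7, col=1) -> (row=7, col=0)
  ^ (up): (row=7, col=0) -> (row=6, col=0)
Final: (row=6, col=0)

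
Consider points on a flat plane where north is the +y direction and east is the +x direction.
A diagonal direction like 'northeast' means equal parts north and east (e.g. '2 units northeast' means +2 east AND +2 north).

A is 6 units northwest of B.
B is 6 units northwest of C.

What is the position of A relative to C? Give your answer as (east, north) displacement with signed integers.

Place C at the origin (east=0, north=0).
  B is 6 units northwest of C: delta (east=-6, north=+6); B at (east=-6, north=6).
  A is 6 units northwest of B: delta (east=-6, north=+6); A at (east=-12, north=12).
Therefore A relative to C: (east=-12, north=12).

Answer: A is at (east=-12, north=12) relative to C.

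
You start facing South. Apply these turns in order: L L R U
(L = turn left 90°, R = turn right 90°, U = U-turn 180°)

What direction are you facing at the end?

Answer: Final heading: West

Derivation:
Start: South
  L (left (90° counter-clockwise)) -> East
  L (left (90° counter-clockwise)) -> North
  R (right (90° clockwise)) -> East
  U (U-turn (180°)) -> West
Final: West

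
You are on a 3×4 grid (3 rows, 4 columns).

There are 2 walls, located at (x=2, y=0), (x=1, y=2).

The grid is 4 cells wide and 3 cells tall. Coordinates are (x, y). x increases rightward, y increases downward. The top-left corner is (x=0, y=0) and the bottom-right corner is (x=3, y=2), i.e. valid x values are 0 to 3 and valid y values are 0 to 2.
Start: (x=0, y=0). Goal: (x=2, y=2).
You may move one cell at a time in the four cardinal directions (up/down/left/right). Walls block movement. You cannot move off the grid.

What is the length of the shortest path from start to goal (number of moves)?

Answer: Shortest path length: 4

Derivation:
BFS from (x=0, y=0) until reaching (x=2, y=2):
  Distance 0: (x=0, y=0)
  Distance 1: (x=1, y=0), (x=0, y=1)
  Distance 2: (x=1, y=1), (x=0, y=2)
  Distance 3: (x=2, y=1)
  Distance 4: (x=3, y=1), (x=2, y=2)  <- goal reached here
One shortest path (4 moves): (x=0, y=0) -> (x=1, y=0) -> (x=1, y=1) -> (x=2, y=1) -> (x=2, y=2)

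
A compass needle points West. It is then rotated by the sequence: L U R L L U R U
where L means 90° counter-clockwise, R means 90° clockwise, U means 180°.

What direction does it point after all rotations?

Answer: Final heading: North

Derivation:
Start: West
  L (left (90° counter-clockwise)) -> South
  U (U-turn (180°)) -> North
  R (right (90° clockwise)) -> East
  L (left (90° counter-clockwise)) -> North
  L (left (90° counter-clockwise)) -> West
  U (U-turn (180°)) -> East
  R (right (90° clockwise)) -> South
  U (U-turn (180°)) -> North
Final: North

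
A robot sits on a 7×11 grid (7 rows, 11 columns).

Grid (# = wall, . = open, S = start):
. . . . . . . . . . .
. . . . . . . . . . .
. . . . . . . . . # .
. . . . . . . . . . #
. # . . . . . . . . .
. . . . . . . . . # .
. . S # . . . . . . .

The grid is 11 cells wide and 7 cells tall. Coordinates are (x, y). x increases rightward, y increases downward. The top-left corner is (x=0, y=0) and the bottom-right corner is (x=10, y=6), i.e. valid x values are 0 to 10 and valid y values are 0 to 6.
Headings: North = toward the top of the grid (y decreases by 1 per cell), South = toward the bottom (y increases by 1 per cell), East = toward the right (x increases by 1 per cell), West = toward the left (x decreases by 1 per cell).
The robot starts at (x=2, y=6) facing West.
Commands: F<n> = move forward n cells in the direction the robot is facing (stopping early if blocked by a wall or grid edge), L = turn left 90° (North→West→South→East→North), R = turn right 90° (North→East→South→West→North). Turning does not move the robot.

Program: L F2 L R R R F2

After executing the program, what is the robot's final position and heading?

Answer: Final position: (x=2, y=4), facing North

Derivation:
Start: (x=2, y=6), facing West
  L: turn left, now facing South
  F2: move forward 0/2 (blocked), now at (x=2, y=6)
  L: turn left, now facing East
  R: turn right, now facing South
  R: turn right, now facing West
  R: turn right, now facing North
  F2: move forward 2, now at (x=2, y=4)
Final: (x=2, y=4), facing North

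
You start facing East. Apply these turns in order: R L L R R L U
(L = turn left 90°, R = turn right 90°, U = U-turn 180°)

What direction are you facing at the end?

Start: East
  R (right (90° clockwise)) -> South
  L (left (90° counter-clockwise)) -> East
  L (left (90° counter-clockwise)) -> North
  R (right (90° clockwise)) -> East
  R (right (90° clockwise)) -> South
  L (left (90° counter-clockwise)) -> East
  U (U-turn (180°)) -> West
Final: West

Answer: Final heading: West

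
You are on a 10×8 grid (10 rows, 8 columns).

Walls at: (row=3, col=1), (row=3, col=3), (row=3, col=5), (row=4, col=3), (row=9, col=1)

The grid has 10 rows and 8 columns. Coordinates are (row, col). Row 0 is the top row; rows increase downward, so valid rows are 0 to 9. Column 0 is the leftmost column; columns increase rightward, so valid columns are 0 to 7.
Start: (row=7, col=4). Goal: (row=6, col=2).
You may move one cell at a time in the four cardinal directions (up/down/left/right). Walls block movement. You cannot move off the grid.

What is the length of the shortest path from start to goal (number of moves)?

Answer: Shortest path length: 3

Derivation:
BFS from (row=7, col=4) until reaching (row=6, col=2):
  Distance 0: (row=7, col=4)
  Distance 1: (row=6, col=4), (row=7, col=3), (row=7, col=5), (row=8, col=4)
  Distance 2: (row=5, col=4), (row=6, col=3), (row=6, col=5), (row=7, col=2), (row=7, col=6), (row=8, col=3), (row=8, col=5), (row=9, col=4)
  Distance 3: (row=4, col=4), (row=5, col=3), (row=5, col=5), (row=6, col=2), (row=6, col=6), (row=7, col=1), (row=7, col=7), (row=8, col=2), (row=8, col=6), (row=9, col=3), (row=9, col=5)  <- goal reached here
One shortest path (3 moves): (row=7, col=4) -> (row=7, col=3) -> (row=7, col=2) -> (row=6, col=2)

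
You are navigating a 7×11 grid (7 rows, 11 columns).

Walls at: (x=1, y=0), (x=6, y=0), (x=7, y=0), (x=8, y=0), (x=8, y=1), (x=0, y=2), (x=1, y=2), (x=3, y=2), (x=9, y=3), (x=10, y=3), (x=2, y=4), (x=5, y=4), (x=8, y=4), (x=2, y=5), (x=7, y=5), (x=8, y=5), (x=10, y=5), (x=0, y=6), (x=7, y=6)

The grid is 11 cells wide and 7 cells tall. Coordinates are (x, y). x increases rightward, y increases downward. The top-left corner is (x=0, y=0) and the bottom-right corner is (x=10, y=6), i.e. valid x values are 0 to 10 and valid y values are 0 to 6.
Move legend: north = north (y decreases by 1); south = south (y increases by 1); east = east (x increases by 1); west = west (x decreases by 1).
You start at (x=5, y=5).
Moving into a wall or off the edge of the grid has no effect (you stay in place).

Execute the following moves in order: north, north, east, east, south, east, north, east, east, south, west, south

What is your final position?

Answer: Final position: (x=5, y=6)

Derivation:
Start: (x=5, y=5)
  north (north): blocked, stay at (x=5, y=5)
  north (north): blocked, stay at (x=5, y=5)
  east (east): (x=5, y=5) -> (x=6, y=5)
  east (east): blocked, stay at (x=6, y=5)
  south (south): (x=6, y=5) -> (x=6, y=6)
  east (east): blocked, stay at (x=6, y=6)
  north (north): (x=6, y=6) -> (x=6, y=5)
  east (east): blocked, stay at (x=6, y=5)
  east (east): blocked, stay at (x=6, y=5)
  south (south): (x=6, y=5) -> (x=6, y=6)
  west (west): (x=6, y=6) -> (x=5, y=6)
  south (south): blocked, stay at (x=5, y=6)
Final: (x=5, y=6)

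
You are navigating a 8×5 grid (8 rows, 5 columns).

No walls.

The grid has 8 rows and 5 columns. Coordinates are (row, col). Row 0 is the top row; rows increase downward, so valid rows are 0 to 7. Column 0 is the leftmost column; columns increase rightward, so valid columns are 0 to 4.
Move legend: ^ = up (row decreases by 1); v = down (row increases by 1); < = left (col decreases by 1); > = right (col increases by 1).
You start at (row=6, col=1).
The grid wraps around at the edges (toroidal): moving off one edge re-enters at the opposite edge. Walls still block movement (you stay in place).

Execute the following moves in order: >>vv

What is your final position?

Answer: Final position: (row=0, col=3)

Derivation:
Start: (row=6, col=1)
  > (right): (row=6, col=1) -> (row=6, col=2)
  > (right): (row=6, col=2) -> (row=6, col=3)
  v (down): (row=6, col=3) -> (row=7, col=3)
  v (down): (row=7, col=3) -> (row=0, col=3)
Final: (row=0, col=3)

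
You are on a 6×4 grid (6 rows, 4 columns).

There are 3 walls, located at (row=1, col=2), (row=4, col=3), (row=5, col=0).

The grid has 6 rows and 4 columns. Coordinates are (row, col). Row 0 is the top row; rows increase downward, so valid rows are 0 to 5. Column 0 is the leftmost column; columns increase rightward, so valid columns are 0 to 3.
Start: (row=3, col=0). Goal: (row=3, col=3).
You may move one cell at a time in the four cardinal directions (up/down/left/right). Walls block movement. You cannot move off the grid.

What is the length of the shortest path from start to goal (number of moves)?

BFS from (row=3, col=0) until reaching (row=3, col=3):
  Distance 0: (row=3, col=0)
  Distance 1: (row=2, col=0), (row=3, col=1), (row=4, col=0)
  Distance 2: (row=1, col=0), (row=2, col=1), (row=3, col=2), (row=4, col=1)
  Distance 3: (row=0, col=0), (row=1, col=1), (row=2, col=2), (row=3, col=3), (row=4, col=2), (row=5, col=1)  <- goal reached here
One shortest path (3 moves): (row=3, col=0) -> (row=3, col=1) -> (row=3, col=2) -> (row=3, col=3)

Answer: Shortest path length: 3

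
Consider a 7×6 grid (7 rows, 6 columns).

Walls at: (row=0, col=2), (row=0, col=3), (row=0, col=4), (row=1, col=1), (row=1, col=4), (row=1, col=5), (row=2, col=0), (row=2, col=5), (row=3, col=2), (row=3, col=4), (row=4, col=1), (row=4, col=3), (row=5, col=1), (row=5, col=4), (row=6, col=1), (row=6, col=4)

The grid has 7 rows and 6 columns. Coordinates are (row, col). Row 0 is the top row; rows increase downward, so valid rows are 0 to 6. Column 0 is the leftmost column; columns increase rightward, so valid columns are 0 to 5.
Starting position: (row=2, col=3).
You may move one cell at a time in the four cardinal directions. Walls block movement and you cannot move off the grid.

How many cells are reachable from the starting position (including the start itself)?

BFS flood-fill from (row=2, col=3):
  Distance 0: (row=2, col=3)
  Distance 1: (row=1, col=3), (row=2, col=2), (row=2, col=4), (row=3, col=3)
  Distance 2: (row=1, col=2), (row=2, col=1)
  Distance 3: (row=3, col=1)
  Distance 4: (row=3, col=0)
  Distance 5: (row=4, col=0)
  Distance 6: (row=5, col=0)
  Distance 7: (row=6, col=0)
Total reachable: 12 (grid has 26 open cells total)

Answer: Reachable cells: 12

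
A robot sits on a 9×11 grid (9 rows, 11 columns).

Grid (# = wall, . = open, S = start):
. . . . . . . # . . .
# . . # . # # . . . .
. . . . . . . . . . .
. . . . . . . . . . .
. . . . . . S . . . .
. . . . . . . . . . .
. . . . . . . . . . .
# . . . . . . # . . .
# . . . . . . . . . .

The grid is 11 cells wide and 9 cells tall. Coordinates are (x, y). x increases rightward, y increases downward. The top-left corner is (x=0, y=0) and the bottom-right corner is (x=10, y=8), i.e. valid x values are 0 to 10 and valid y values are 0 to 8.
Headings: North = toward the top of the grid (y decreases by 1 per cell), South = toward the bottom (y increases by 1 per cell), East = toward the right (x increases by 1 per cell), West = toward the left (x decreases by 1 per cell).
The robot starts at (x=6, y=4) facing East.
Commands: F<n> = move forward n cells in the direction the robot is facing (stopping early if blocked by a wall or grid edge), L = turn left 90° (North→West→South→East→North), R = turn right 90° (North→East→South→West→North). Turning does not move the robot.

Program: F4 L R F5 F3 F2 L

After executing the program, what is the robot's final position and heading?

Answer: Final position: (x=10, y=4), facing North

Derivation:
Start: (x=6, y=4), facing East
  F4: move forward 4, now at (x=10, y=4)
  L: turn left, now facing North
  R: turn right, now facing East
  F5: move forward 0/5 (blocked), now at (x=10, y=4)
  F3: move forward 0/3 (blocked), now at (x=10, y=4)
  F2: move forward 0/2 (blocked), now at (x=10, y=4)
  L: turn left, now facing North
Final: (x=10, y=4), facing North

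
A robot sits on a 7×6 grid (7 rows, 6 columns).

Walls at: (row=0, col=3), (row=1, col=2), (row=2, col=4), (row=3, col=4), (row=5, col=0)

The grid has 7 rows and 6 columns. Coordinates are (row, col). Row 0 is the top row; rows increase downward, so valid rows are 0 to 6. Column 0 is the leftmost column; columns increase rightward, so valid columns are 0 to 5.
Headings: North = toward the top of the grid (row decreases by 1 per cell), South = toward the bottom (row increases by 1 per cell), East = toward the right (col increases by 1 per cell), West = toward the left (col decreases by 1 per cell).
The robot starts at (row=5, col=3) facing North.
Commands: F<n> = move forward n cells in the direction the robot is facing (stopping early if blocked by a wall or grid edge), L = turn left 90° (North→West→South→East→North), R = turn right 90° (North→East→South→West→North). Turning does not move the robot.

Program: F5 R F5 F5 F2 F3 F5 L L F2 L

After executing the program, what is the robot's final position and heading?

Answer: Final position: (row=1, col=3), facing South

Derivation:
Start: (row=5, col=3), facing North
  F5: move forward 4/5 (blocked), now at (row=1, col=3)
  R: turn right, now facing East
  F5: move forward 2/5 (blocked), now at (row=1, col=5)
  F5: move forward 0/5 (blocked), now at (row=1, col=5)
  F2: move forward 0/2 (blocked), now at (row=1, col=5)
  F3: move forward 0/3 (blocked), now at (row=1, col=5)
  F5: move forward 0/5 (blocked), now at (row=1, col=5)
  L: turn left, now facing North
  L: turn left, now facing West
  F2: move forward 2, now at (row=1, col=3)
  L: turn left, now facing South
Final: (row=1, col=3), facing South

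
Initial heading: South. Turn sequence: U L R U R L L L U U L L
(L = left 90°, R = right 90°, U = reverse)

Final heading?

Start: South
  U (U-turn (180°)) -> North
  L (left (90° counter-clockwise)) -> West
  R (right (90° clockwise)) -> North
  U (U-turn (180°)) -> South
  R (right (90° clockwise)) -> West
  L (left (90° counter-clockwise)) -> South
  L (left (90° counter-clockwise)) -> East
  L (left (90° counter-clockwise)) -> North
  U (U-turn (180°)) -> South
  U (U-turn (180°)) -> North
  L (left (90° counter-clockwise)) -> West
  L (left (90° counter-clockwise)) -> South
Final: South

Answer: Final heading: South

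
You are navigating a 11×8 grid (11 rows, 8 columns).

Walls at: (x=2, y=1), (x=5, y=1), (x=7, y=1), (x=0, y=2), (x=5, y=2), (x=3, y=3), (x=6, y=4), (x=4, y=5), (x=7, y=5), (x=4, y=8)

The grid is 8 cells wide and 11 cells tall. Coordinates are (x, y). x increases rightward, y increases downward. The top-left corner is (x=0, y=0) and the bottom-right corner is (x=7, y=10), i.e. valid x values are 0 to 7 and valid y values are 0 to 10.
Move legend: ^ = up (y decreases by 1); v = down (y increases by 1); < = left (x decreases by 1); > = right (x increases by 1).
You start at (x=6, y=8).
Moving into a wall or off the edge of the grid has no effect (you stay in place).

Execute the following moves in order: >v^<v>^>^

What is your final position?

Answer: Final position: (x=7, y=7)

Derivation:
Start: (x=6, y=8)
  > (right): (x=6, y=8) -> (x=7, y=8)
  v (down): (x=7, y=8) -> (x=7, y=9)
  ^ (up): (x=7, y=9) -> (x=7, y=8)
  < (left): (x=7, y=8) -> (x=6, y=8)
  v (down): (x=6, y=8) -> (x=6, y=9)
  > (right): (x=6, y=9) -> (x=7, y=9)
  ^ (up): (x=7, y=9) -> (x=7, y=8)
  > (right): blocked, stay at (x=7, y=8)
  ^ (up): (x=7, y=8) -> (x=7, y=7)
Final: (x=7, y=7)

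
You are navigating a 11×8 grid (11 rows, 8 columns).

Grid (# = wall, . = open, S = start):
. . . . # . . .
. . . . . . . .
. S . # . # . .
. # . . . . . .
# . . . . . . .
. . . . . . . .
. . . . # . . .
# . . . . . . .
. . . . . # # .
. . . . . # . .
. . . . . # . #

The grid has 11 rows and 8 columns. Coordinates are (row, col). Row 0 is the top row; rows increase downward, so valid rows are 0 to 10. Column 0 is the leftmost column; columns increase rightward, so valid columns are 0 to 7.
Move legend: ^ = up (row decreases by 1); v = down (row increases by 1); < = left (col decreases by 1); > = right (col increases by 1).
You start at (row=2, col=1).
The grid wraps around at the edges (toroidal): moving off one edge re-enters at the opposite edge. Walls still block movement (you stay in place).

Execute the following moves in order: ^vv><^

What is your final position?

Start: (row=2, col=1)
  ^ (up): (row=2, col=1) -> (row=1, col=1)
  v (down): (row=1, col=1) -> (row=2, col=1)
  v (down): blocked, stay at (row=2, col=1)
  > (right): (row=2, col=1) -> (row=2, col=2)
  < (left): (row=2, col=2) -> (row=2, col=1)
  ^ (up): (row=2, col=1) -> (row=1, col=1)
Final: (row=1, col=1)

Answer: Final position: (row=1, col=1)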